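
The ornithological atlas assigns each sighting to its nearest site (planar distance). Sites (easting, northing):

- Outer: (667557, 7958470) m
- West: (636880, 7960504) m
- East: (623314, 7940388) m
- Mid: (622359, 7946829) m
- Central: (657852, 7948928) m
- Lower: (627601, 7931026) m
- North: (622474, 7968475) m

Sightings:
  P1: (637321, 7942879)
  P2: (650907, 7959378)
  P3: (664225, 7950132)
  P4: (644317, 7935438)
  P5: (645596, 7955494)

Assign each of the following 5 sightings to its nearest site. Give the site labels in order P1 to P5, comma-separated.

East, Central, Central, Lower, West

P1 → East (d²=202401130.00)
P2 → Central (d²=157435525.00)
P3 → Central (d²=42064745.00)
P4 → Lower (d²=298890400.00)
P5 → West (d²=101068756.00)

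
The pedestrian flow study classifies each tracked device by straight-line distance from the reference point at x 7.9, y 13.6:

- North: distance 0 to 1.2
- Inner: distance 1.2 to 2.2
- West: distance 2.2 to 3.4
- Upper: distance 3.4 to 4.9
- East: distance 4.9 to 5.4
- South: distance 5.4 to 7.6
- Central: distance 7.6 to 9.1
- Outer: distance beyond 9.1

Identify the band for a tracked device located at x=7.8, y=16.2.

Distance = √((7.8−7.9)² + (16.2−13.6)²) = √(0.010 + 6.760) = 2.602.
2.2 ≤ 2.602 < 3.4 → West.

West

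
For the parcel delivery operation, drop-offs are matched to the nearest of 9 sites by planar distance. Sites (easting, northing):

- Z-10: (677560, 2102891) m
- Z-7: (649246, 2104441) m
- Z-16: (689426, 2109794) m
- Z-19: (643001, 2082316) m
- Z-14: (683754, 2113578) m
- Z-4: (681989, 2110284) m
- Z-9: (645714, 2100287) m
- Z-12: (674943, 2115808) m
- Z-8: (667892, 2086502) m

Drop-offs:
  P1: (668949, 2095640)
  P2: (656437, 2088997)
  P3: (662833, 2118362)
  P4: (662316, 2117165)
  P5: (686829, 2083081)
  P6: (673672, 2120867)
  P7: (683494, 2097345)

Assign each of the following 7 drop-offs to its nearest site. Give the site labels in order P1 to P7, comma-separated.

P1 → Z-8 (d²=84620293.00)
P2 → Z-8 (d²=137442050.00)
P3 → Z-12 (d²=153175016.00)
P4 → Z-12 (d²=161282578.00)
P5 → Z-8 (d²=370313210.00)
P6 → Z-12 (d²=27208922.00)
P7 → Z-10 (d²=65970472.00)

Z-8, Z-8, Z-12, Z-12, Z-8, Z-12, Z-10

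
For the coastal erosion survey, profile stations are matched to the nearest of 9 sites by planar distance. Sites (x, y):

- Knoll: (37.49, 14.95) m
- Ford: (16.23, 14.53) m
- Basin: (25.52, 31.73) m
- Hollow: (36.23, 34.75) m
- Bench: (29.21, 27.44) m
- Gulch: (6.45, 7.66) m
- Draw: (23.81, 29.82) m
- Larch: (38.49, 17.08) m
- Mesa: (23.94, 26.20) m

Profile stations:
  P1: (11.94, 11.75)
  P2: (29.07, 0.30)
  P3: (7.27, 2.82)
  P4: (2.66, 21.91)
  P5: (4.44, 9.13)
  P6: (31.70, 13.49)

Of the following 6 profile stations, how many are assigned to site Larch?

P1 → Ford
P2 → Knoll
P3 → Gulch
P4 → Gulch
P5 → Gulch
P6 → Knoll
0 of the 6 go to Larch.

0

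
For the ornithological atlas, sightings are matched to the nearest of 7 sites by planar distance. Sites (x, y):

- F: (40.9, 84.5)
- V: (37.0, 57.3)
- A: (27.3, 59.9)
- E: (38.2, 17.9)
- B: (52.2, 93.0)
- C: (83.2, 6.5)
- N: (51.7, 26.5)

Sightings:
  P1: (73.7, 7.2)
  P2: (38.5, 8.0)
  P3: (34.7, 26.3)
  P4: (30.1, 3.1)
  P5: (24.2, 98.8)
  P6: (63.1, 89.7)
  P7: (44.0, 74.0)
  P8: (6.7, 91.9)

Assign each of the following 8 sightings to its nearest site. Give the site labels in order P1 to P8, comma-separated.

P1 → C (d²=90.74)
P2 → E (d²=98.10)
P3 → E (d²=82.81)
P4 → E (d²=284.65)
P5 → F (d²=483.38)
P6 → B (d²=129.70)
P7 → F (d²=119.86)
P8 → F (d²=1224.40)

C, E, E, E, F, B, F, F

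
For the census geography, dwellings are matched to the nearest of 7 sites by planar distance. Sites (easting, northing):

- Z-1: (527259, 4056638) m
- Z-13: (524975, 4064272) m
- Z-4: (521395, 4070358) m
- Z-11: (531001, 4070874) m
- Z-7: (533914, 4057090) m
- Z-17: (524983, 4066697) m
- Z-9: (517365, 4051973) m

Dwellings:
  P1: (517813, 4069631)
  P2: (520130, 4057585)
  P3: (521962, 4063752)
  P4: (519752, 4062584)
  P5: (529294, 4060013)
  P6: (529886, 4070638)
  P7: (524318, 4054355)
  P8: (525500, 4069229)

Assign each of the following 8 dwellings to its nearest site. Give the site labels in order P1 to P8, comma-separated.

Z-4, Z-9, Z-13, Z-13, Z-1, Z-11, Z-1, Z-17

P1 → Z-4 (d²=13359253.00)
P2 → Z-9 (d²=39139769.00)
P3 → Z-13 (d²=9348569.00)
P4 → Z-13 (d²=30129073.00)
P5 → Z-1 (d²=15531850.00)
P6 → Z-11 (d²=1298921.00)
P7 → Z-1 (d²=13861570.00)
P8 → Z-17 (d²=6678313.00)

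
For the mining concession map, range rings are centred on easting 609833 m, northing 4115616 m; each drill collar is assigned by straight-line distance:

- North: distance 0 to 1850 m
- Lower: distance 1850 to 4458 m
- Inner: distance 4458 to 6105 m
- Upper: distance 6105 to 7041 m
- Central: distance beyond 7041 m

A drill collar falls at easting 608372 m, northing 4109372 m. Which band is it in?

Upper

Distance = √((608372−609833)² + (4109372−4115616)²) = √(2134521.000 + 38987536.000) = 6412.648 m.
6105 ≤ 6412.648 < 7041 → Upper.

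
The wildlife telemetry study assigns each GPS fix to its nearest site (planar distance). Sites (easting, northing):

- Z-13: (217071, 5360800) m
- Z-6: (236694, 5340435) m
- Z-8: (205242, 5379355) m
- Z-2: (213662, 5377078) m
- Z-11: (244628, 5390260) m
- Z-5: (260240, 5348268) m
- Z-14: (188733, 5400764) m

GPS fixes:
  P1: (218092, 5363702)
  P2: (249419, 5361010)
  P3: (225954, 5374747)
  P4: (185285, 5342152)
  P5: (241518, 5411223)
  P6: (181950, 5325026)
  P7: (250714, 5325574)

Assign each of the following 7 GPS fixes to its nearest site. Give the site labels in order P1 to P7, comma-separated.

Z-13, Z-5, Z-2, Z-13, Z-11, Z-13, Z-6

P1 → Z-13 (d²=9464045.00)
P2 → Z-5 (d²=279452605.00)
P3 → Z-2 (d²=156526825.00)
P4 → Z-13 (d²=1358097700.00)
P5 → Z-11 (d²=449119469.00)
P6 → Z-13 (d²=2513263717.00)
P7 → Z-6 (d²=417409721.00)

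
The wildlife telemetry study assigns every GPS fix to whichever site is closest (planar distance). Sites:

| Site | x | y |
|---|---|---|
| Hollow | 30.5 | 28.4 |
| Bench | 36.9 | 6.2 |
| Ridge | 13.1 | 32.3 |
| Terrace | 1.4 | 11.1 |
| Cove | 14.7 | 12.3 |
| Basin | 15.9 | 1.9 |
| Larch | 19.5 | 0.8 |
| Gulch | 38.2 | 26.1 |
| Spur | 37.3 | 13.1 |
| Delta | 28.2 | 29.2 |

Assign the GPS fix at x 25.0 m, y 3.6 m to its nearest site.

Squared distances to each site:
Hollow: 645.290; Bench: 148.370; Ridge: 965.300; Terrace: 613.210; Cove: 181.780; Basin: 85.700; Larch: 38.090; Gulch: 680.490; Spur: 241.540; Delta: 665.600.
Minimum at Larch.

Larch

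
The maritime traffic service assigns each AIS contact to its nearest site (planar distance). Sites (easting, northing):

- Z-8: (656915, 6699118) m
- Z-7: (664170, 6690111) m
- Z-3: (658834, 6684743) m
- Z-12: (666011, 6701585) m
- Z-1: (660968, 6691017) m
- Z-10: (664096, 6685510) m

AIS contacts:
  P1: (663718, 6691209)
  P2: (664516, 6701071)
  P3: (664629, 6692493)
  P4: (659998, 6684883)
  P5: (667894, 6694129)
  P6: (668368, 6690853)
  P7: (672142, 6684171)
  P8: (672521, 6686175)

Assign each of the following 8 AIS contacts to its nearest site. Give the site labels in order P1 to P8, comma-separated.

P1 → Z-7 (d²=1409908.00)
P2 → Z-12 (d²=2499221.00)
P3 → Z-7 (d²=5884605.00)
P4 → Z-3 (d²=1374496.00)
P5 → Z-7 (d²=30012500.00)
P6 → Z-7 (d²=18173768.00)
P7 → Z-10 (d²=66531037.00)
P8 → Z-10 (d²=71422850.00)

Z-7, Z-12, Z-7, Z-3, Z-7, Z-7, Z-10, Z-10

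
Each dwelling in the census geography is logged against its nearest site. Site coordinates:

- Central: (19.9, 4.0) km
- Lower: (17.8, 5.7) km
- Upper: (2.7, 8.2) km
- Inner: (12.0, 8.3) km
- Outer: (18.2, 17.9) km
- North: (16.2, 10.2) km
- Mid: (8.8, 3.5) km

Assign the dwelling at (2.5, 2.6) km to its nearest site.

Squared distances to each site:
Central: 304.720; Lower: 243.700; Upper: 31.400; Inner: 122.740; Outer: 480.580; North: 245.450; Mid: 40.500.
Minimum at Upper.

Upper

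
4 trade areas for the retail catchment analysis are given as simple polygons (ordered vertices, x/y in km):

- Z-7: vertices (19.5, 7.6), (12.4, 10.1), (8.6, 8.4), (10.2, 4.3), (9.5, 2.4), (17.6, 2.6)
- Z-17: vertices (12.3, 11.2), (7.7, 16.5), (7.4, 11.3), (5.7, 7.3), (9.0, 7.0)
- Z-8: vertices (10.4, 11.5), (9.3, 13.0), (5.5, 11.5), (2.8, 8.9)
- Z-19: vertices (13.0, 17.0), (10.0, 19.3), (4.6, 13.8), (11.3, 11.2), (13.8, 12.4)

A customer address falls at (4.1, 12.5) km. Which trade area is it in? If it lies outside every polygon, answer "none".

Cast a ray rightward from (4.1, 12.5). For each polygon, the edges (by vertex number in listed order) whose endpoints lie on opposite sides of y = 12.5, where each meets that height, and whether that is right or left of the point:
Z-7: no edge straddles that height → 0 crossings.
Z-17: 1–2 at x≈11.17 (right), 2–3 at x≈7.47 (right) → 2 crossings.
Z-8: 1–2 at x≈9.67 (right), 2–3 at x≈8.03 (right) → 2 crossings.
Z-19: 3–4 at x≈7.95 (right), 5–1 at x≈13.78 (right) → 2 crossings.
All counts are even, so the point lies outside every listed polygon.

none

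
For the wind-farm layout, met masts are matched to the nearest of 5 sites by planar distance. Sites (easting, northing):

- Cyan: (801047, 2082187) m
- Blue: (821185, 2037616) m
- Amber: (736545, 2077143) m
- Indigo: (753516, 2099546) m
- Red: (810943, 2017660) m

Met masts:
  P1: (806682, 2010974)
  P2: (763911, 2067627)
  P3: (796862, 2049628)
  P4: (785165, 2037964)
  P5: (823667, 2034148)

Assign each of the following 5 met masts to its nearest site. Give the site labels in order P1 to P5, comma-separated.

P1 → Red (d²=62858717.00)
P2 → Amber (d²=839452212.00)
P3 → Blue (d²=735896473.00)
P4 → Red (d²=1076757700.00)
P5 → Blue (d²=18187348.00)

Red, Amber, Blue, Red, Blue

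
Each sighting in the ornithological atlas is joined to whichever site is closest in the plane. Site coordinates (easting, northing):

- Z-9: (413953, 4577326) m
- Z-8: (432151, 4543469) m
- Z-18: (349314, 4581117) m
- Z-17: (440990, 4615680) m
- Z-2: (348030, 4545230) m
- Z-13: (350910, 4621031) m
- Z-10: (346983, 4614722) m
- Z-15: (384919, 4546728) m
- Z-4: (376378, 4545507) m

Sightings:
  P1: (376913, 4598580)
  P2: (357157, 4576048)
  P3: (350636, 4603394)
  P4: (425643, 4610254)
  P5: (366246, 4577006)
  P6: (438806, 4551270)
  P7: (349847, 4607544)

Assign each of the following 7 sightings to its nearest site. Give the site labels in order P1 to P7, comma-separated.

Z-18, Z-18, Z-10, Z-17, Z-18, Z-8, Z-10

P1 → Z-18 (d²=1066661170.00)
P2 → Z-18 (d²=87207410.00)
P3 → Z-10 (d²=141667993.00)
P4 → Z-17 (d²=264971885.00)
P5 → Z-18 (d²=303592945.00)
P6 → Z-8 (d²=105144626.00)
P7 → Z-10 (d²=59726180.00)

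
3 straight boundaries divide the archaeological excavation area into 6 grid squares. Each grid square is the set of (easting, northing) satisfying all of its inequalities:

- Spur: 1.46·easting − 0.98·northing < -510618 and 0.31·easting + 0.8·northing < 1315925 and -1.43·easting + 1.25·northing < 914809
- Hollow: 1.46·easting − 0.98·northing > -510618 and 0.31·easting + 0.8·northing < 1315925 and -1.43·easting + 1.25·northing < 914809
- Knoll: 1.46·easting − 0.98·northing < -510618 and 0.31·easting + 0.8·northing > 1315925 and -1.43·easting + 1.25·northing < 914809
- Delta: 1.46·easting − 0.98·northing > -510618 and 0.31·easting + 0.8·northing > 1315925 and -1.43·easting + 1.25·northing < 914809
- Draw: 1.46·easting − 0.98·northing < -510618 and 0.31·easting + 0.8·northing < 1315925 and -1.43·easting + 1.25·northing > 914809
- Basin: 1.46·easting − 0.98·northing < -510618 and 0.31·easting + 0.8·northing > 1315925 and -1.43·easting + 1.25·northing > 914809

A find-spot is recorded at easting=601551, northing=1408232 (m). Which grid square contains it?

Hollow

1.46·601551 − 0.98·1408232 = -501802.900, which is > -510618
0.31·601551 + 0.8·1408232 = 1313066.410, which is < 1315925
-1.43·601551 + 1.25·1408232 = 900072.070, which is < 914809
This sign pattern matches Hollow.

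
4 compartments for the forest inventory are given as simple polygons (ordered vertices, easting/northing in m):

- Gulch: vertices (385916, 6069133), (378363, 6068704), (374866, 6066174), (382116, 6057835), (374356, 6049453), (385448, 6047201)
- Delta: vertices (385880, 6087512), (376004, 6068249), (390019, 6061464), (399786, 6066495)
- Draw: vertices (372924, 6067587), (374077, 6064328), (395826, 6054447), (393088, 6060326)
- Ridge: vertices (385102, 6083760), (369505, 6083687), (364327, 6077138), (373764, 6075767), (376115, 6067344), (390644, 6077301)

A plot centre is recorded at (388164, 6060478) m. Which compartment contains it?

Draw

Cast a ray rightward from (388164, 6060478). For each polygon, the edges (by vertex number in listed order) whose endpoints lie on opposite sides of northing = 6060478, where each meets that height, and whether that is right or left of the point:
Gulch: 3–4 at easting≈379818.2 (left), 6–1 at easting≈385731.3 (left) → 0 crossings.
Delta: no edge straddles that height → 0 crossings.
Draw: 2–3 at easting≈382551.2 (left), 4–1 at easting≈392665.9 (right) → 1 crossing.
Ridge: no edge straddles that height → 0 crossings.
Only Draw has an odd count, so the point is inside Draw.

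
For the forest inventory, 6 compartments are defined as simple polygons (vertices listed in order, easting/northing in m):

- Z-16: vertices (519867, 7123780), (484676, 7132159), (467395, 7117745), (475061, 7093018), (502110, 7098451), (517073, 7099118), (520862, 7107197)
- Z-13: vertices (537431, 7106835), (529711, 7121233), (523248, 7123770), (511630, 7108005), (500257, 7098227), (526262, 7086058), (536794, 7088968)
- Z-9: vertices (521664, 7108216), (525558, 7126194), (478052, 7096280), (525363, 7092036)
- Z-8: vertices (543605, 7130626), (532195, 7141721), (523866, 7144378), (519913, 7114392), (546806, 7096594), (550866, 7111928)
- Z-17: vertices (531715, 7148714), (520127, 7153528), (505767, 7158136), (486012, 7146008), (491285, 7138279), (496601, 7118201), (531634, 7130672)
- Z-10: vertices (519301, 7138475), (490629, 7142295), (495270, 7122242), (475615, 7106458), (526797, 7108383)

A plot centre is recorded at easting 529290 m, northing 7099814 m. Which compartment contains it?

Cast a ray rightward from (529290, 7099814). For each polygon, the edges (by vertex number in listed order) whose endpoints lie on opposite sides of northing = 7099814, where each meets that height, and whether that is right or left of the point:
Z-16: 3–4 at easting≈472954.1 (left), 6–7 at easting≈517399.4 (left) → 0 crossings.
Z-13: 4–5 at easting≈502102.9 (left), 7–1 at easting≈537180.7 (right) → 1 crossing.
Z-9: 2–3 at easting≈483664.3 (left), 4–1 at easting≈523584.8 (left) → 0 crossings.
Z-8: 4–5 at easting≈541940.5 (right), 5–6 at easting≈547658.6 (right) → 2 crossings.
Z-17: no edge straddles that height → 0 crossings.
Z-10: no edge straddles that height → 0 crossings.
Only Z-13 has an odd count, so the point is inside Z-13.

Z-13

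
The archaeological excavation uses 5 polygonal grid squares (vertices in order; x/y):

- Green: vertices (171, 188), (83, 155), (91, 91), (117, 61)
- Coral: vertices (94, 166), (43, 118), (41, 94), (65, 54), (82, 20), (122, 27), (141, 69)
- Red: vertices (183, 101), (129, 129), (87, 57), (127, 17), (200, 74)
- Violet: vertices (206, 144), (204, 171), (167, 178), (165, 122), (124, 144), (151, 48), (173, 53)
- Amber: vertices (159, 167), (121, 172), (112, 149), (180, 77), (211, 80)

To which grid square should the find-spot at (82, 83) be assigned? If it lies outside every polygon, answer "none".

Cast a ray rightward from (82, 83). For each polygon, the edges (by vertex number in listed order) whose endpoints lie on opposite sides of y = 83, where each meets that height, and whether that is right or left of the point:
Green: 3–4 at x≈97.9 (right), 4–1 at x≈126.4 (right) → 2 crossings.
Coral: 3–4 at x≈47.6 (left), 7–1 at x≈134.2 (right) → 1 crossing.
Red: 2–3 at x≈102.2 (right), 5–1 at x≈194.3 (right) → 2 crossings.
Violet: 5–6 at x≈141.2 (right), 7–1 at x≈183.9 (right) → 2 crossings.
Amber: 3–4 at x≈174.3 (right), 5–1 at x≈209.2 (right) → 2 crossings.
Only Coral has an odd count, so the point is inside Coral.

Coral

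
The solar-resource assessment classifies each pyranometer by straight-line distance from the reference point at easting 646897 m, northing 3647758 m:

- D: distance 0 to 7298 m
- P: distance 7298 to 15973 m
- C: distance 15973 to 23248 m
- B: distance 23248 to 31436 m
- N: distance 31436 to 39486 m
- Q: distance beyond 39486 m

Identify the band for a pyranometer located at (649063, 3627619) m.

Distance = √((649063−646897)² + (3627619−3647758)²) = √(4691556.000 + 405579321.000) = 20255.144 m.
15973 ≤ 20255.144 < 23248 → C.

C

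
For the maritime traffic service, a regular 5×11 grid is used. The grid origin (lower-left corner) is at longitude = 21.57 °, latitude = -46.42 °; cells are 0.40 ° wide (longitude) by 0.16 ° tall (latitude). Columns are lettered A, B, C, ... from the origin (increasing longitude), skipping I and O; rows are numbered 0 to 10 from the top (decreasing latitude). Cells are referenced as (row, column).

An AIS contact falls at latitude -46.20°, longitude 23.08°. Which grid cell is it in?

(9, D)

Column index: ⌊(23.08 − 21.57) / 0.40⌋ = ⌊3.775⌋ = 3 → column D
Row offset from origin: ⌊(-46.20 − -46.42) / 0.16⌋ = ⌊1.375⌋ = 1 → row 9 (counted from top)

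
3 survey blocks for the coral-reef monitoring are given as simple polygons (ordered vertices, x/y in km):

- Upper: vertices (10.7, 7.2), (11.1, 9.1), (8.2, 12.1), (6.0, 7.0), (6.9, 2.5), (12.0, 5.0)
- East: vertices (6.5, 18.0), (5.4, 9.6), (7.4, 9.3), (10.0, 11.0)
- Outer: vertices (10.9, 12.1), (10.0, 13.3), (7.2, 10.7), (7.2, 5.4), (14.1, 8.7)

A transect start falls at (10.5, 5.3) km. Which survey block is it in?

Upper

Cast a ray rightward from (10.5, 5.3). For each polygon, the edges (by vertex number in listed order) whose endpoints lie on opposite sides of y = 5.3, where each meets that height, and whether that is right or left of the point:
Upper: 4–5 at x≈6.34 (left), 6–1 at x≈11.82 (right) → 1 crossing.
East: no edge straddles that height → 0 crossings.
Outer: no edge straddles that height → 0 crossings.
Only Upper has an odd count, so the point is inside Upper.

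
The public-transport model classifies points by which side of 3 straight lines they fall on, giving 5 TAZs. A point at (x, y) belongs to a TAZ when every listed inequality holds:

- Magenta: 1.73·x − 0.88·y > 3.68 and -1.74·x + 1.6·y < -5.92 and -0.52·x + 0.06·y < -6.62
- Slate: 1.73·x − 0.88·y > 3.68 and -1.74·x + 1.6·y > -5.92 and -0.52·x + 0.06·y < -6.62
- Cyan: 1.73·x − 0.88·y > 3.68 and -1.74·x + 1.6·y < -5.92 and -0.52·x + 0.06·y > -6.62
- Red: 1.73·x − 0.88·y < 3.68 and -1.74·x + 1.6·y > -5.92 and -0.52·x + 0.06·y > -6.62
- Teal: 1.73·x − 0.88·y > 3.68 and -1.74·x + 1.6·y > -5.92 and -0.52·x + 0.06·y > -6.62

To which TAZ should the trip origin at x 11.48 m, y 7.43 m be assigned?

1.73·11.48 − 0.88·7.43 = 13.322, which is > 3.68
-1.74·11.48 + 1.6·7.43 = -8.087, which is < -5.92
-0.52·11.48 + 0.06·7.43 = -5.524, which is > -6.62
This sign pattern matches Cyan.

Cyan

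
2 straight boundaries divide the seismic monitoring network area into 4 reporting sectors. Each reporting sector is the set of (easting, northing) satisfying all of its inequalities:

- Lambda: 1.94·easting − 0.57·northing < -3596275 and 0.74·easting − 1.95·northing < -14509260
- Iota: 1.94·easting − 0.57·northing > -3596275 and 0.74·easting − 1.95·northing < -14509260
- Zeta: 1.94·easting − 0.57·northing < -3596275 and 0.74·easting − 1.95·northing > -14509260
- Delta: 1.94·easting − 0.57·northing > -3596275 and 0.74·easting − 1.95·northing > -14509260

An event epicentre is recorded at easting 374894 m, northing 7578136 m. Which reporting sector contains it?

1.94·374894 − 0.57·7578136 = -3592243.160, which is > -3596275
0.74·374894 − 1.95·7578136 = -14499943.640, which is > -14509260
This sign pattern matches Delta.

Delta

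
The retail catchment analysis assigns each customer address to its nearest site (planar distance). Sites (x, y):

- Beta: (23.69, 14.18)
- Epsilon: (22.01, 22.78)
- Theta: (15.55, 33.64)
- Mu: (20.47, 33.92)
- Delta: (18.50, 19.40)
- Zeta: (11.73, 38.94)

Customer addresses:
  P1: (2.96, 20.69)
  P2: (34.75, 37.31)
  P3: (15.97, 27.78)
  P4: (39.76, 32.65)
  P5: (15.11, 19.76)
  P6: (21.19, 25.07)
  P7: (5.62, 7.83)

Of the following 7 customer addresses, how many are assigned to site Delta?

P1 → Delta
P2 → Mu
P3 → Theta
P4 → Mu
P5 → Delta
P6 → Epsilon
P7 → Delta
3 of the 7 go to Delta.

3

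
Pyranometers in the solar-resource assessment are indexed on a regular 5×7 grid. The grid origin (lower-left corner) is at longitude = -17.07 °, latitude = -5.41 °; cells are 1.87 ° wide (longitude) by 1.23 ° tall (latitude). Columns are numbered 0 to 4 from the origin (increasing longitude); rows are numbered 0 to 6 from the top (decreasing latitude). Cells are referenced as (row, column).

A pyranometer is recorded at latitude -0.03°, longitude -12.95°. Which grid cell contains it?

(2, 2)

Column index: ⌊(-12.95 − -17.07) / 1.87⌋ = ⌊2.203⌋ = 2
Row offset from origin: ⌊(-0.03 − -5.41) / 1.23⌋ = ⌊4.374⌋ = 4 → row 2 (counted from top)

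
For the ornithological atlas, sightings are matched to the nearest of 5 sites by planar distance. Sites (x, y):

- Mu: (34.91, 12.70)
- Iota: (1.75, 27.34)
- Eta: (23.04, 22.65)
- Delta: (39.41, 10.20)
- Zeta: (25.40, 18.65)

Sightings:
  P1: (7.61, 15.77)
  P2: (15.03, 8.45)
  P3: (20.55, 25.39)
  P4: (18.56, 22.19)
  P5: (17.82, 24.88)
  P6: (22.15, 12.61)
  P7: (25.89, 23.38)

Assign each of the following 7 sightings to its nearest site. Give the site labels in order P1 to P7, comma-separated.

P1 → Iota (d²=168.20)
P2 → Zeta (d²=211.58)
P3 → Eta (d²=13.71)
P4 → Eta (d²=20.28)
P5 → Eta (d²=32.22)
P6 → Zeta (d²=47.04)
P7 → Eta (d²=8.66)

Iota, Zeta, Eta, Eta, Eta, Zeta, Eta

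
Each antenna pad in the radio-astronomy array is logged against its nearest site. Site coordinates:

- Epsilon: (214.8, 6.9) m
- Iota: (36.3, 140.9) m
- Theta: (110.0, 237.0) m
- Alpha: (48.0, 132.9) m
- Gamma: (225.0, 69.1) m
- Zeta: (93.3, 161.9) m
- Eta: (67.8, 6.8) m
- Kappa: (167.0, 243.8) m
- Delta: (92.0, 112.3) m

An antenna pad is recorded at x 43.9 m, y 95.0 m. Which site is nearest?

Alpha

Squared distances to each site:
Epsilon: 36968.420; Iota: 2164.570; Theta: 24533.210; Alpha: 1453.220; Gamma: 33468.020; Zeta: 6915.970; Eta: 8350.450; Kappa: 37295.050; Delta: 2612.900.
Minimum at Alpha.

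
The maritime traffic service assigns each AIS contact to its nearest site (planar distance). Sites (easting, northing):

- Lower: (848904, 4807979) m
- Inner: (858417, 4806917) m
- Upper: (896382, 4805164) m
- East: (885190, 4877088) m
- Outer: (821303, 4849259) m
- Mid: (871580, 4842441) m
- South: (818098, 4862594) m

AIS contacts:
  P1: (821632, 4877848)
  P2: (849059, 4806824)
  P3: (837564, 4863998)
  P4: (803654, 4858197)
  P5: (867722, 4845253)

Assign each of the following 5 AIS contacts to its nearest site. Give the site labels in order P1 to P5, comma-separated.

South, Lower, South, South, Mid

P1 → South (d²=245173672.00)
P2 → Lower (d²=1358050.00)
P3 → South (d²=380896372.00)
P4 → South (d²=227962745.00)
P5 → Mid (d²=22791508.00)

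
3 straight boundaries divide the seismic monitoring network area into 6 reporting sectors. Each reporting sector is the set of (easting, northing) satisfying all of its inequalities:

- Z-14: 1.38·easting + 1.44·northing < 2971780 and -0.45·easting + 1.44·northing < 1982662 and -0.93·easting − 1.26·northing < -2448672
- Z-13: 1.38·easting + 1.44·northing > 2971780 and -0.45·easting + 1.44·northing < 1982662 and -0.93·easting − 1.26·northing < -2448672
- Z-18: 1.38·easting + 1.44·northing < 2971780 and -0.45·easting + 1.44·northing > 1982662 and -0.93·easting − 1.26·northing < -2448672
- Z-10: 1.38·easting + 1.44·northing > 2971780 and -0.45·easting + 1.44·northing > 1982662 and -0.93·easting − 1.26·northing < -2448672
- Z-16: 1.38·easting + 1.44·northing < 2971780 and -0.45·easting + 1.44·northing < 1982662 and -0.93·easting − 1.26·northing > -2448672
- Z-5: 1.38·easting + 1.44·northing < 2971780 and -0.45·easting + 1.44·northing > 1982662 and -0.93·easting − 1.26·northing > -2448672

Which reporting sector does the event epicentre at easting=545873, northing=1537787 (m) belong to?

Z-16

1.38·545873 + 1.44·1537787 = 2967718.020, which is < 2971780
-0.45·545873 + 1.44·1537787 = 1968770.430, which is < 1982662
-0.93·545873 − 1.26·1537787 = -2445273.510, which is > -2448672
This sign pattern matches Z-16.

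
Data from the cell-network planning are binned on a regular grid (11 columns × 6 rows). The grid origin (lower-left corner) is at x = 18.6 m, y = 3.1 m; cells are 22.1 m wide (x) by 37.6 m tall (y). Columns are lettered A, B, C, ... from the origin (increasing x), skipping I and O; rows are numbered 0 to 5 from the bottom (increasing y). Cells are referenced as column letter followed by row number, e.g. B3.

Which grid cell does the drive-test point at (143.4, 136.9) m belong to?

F3

Column index: ⌊(143.4 − 18.6) / 22.1⌋ = ⌊5.647⌋ = 5 → column F
Row offset from origin: ⌊(136.9 − 3.1) / 37.6⌋ = ⌊3.559⌋ = 3 → row 3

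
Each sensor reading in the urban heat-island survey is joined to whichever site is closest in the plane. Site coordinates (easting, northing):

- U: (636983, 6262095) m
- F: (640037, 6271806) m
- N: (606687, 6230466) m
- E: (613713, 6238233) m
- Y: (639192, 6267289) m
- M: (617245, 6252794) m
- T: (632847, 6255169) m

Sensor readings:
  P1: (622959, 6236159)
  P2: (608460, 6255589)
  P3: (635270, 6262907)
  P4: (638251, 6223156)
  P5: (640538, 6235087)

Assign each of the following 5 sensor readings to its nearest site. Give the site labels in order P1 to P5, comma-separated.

P1 → E (d²=89789992.00)
P2 → M (d²=84988250.00)
P3 → U (d²=3593713.00)
P4 → E (d²=829429373.00)
P5 → T (d²=462438205.00)

E, M, U, E, T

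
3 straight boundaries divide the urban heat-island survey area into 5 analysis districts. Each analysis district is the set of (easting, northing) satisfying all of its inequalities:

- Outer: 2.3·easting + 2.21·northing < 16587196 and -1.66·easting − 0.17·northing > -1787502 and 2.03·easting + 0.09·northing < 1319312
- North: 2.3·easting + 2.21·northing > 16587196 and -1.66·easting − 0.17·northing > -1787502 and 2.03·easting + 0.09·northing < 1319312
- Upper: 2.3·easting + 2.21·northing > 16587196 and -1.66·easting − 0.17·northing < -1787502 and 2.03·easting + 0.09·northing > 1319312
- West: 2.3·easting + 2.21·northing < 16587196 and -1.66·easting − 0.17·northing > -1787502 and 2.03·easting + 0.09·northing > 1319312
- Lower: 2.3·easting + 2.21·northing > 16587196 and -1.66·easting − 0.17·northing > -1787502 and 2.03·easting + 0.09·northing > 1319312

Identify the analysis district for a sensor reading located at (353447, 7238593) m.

Upper

2.3·353447 + 2.21·7238593 = 16810218.630, which is > 16587196
-1.66·353447 − 0.17·7238593 = -1817282.830, which is < -1787502
2.03·353447 + 0.09·7238593 = 1368970.780, which is > 1319312
This sign pattern matches Upper.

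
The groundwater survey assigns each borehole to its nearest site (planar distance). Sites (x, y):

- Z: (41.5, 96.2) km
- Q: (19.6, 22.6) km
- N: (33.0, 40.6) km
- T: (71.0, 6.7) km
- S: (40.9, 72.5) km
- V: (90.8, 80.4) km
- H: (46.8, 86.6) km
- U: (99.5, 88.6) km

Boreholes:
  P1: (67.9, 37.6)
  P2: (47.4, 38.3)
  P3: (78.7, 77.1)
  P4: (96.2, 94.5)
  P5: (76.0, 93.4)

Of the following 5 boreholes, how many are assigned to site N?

P1 → T
P2 → N
P3 → V
P4 → U
P5 → V
1 of the 5 goes to N.

1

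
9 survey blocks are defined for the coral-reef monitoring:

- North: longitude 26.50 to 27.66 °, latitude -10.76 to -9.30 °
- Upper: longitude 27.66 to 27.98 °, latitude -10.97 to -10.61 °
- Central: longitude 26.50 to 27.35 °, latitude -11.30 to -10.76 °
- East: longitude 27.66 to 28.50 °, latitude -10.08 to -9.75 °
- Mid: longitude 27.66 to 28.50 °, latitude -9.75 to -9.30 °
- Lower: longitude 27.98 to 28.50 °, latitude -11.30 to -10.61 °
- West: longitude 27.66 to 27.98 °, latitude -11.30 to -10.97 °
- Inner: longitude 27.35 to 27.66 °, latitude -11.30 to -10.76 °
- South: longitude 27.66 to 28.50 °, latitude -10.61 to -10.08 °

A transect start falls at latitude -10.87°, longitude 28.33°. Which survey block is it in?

The point has longitude = 28.33 and latitude = -10.87.
Only Lower satisfies 27.98 ≤ longitude ≤ 28.50 and -11.30 ≤ latitude ≤ -10.61.

Lower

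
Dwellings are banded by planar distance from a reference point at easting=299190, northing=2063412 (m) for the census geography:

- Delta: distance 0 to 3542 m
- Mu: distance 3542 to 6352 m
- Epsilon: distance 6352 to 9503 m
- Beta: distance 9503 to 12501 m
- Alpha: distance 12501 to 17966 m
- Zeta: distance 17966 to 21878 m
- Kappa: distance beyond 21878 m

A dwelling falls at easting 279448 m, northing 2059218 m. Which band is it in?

Zeta

Distance = √((279448−299190)² + (2059218−2063412)²) = √(389746564.000 + 17589636.000) = 20182.572 m.
17966 ≤ 20182.572 < 21878 → Zeta.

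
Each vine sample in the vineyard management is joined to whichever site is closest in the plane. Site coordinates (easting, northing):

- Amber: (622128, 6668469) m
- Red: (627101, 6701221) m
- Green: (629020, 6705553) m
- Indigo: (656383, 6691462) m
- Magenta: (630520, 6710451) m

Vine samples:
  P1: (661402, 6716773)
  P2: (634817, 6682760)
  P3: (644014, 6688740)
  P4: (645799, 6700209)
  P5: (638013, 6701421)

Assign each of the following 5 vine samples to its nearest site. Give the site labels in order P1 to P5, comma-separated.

P1 → Indigo (d²=665837082.00)
P2 → Amber (d²=365243402.00)
P3 → Indigo (d²=160401445.00)
P4 → Indigo (d²=188531065.00)
P5 → Green (d²=97947473.00)

Indigo, Amber, Indigo, Indigo, Green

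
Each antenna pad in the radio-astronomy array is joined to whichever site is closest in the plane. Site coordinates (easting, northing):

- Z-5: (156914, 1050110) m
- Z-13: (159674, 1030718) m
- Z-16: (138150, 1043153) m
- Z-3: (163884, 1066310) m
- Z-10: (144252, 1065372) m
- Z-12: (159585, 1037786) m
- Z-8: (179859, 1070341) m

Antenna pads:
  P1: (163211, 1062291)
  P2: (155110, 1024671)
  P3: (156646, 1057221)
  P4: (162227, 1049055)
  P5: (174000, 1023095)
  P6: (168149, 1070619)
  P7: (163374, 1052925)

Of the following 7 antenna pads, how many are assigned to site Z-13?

2

P1 → Z-3
P2 → Z-13
P3 → Z-5
P4 → Z-5
P5 → Z-13
P6 → Z-3
P7 → Z-5
2 of the 7 go to Z-13.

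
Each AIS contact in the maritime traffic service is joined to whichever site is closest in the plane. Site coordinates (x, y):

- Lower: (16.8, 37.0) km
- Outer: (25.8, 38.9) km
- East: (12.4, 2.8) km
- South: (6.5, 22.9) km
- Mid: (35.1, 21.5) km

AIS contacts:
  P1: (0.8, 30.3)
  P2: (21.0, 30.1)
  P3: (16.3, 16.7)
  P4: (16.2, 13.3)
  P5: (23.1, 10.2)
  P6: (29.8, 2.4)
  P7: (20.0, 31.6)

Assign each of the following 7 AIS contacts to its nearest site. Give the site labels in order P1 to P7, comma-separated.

South, Lower, South, East, East, East, Lower

P1 → South (d²=87.25)
P2 → Lower (d²=65.25)
P3 → South (d²=134.48)
P4 → East (d²=124.69)
P5 → East (d²=169.25)
P6 → East (d²=302.92)
P7 → Lower (d²=39.40)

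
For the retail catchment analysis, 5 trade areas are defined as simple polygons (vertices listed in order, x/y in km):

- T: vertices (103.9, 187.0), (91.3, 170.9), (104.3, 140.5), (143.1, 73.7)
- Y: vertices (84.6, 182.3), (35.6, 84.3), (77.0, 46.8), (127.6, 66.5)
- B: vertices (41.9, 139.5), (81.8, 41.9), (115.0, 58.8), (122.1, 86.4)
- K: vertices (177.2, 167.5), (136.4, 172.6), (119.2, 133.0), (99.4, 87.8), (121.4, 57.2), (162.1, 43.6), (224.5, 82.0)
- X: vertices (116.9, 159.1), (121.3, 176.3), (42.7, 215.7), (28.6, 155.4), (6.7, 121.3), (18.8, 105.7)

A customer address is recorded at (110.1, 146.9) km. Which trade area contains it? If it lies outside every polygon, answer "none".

T

Cast a ray rightward from (110.1, 146.9). For each polygon, the edges (by vertex number in listed order) whose endpoints lie on opposite sides of y = 146.9, where each meets that height, and whether that is right or left of the point:
T: 2–3 at x≈101.56 (left), 4–1 at x≈117.77 (right) → 1 crossing.
Y: 1–2 at x≈66.90 (left), 4–1 at x≈97.75 (left) → 0 crossings.
B: no edge straddles that height → 0 crossings.
K: 2–3 at x≈125.24 (right), 7–1 at x≈188.60 (right) → 2 crossings.
X: 4–5 at x≈23.14 (left), 6–1 at x≈94.49 (left) → 0 crossings.
Only T has an odd count, so the point is inside T.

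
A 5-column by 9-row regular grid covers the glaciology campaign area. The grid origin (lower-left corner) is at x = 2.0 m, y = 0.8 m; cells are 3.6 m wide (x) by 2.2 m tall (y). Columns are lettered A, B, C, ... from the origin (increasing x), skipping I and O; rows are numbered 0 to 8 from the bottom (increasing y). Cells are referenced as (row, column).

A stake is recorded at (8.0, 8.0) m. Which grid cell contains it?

Column index: ⌊(8.0 − 2.0) / 3.6⌋ = ⌊1.667⌋ = 1 → column B
Row offset from origin: ⌊(8.0 − 0.8) / 2.2⌋ = ⌊3.273⌋ = 3 → row 3

(3, B)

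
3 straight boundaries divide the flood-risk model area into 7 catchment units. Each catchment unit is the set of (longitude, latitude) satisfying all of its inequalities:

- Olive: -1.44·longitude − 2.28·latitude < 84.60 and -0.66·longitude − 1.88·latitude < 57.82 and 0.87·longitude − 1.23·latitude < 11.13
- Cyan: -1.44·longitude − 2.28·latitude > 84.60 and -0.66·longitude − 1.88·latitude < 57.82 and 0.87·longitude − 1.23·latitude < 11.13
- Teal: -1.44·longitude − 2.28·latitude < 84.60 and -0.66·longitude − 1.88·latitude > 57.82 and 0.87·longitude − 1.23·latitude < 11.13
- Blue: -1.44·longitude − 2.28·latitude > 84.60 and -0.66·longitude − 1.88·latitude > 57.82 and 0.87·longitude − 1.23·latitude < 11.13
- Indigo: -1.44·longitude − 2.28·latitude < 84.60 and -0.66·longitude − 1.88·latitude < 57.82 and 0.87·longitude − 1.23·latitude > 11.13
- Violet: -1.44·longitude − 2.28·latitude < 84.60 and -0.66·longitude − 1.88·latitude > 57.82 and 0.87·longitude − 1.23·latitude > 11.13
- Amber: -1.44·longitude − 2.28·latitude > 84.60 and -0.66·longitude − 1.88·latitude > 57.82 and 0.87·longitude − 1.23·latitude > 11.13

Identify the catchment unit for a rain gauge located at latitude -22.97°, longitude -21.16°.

-1.44·-21.16 − 2.28·-22.97 = 82.842, which is < 84.60
-0.66·-21.16 − 1.88·-22.97 = 57.149, which is < 57.82
0.87·-21.16 − 1.23·-22.97 = 9.844, which is < 11.13
This sign pattern matches Olive.

Olive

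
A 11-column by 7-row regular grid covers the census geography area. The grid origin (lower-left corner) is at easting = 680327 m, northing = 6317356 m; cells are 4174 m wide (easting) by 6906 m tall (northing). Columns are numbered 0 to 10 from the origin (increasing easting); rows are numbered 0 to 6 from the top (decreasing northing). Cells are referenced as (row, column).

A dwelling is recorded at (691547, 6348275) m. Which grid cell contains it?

(2, 2)

Column index: ⌊(691547 − 680327) / 4174⌋ = ⌊2.688⌋ = 2
Row offset from origin: ⌊(6348275 − 6317356) / 6906⌋ = ⌊4.477⌋ = 4 → row 2 (counted from top)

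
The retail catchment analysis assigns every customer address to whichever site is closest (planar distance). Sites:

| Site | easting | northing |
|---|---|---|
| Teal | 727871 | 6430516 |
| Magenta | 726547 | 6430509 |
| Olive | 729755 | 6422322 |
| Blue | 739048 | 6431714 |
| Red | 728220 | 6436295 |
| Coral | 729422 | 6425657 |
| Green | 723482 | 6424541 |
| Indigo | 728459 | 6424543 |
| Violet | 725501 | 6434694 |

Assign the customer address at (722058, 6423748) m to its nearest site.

Green

Squared distances to each site:
Teal: 79596793.000; Magenta: 65862242.000; Olive: 61277285.000; Blue: 352117256.000; Red: 195397453.000; Coral: 57872777.000; Green: 2656625.000; Indigo: 41604826.000; Violet: 131669165.000.
Minimum at Green.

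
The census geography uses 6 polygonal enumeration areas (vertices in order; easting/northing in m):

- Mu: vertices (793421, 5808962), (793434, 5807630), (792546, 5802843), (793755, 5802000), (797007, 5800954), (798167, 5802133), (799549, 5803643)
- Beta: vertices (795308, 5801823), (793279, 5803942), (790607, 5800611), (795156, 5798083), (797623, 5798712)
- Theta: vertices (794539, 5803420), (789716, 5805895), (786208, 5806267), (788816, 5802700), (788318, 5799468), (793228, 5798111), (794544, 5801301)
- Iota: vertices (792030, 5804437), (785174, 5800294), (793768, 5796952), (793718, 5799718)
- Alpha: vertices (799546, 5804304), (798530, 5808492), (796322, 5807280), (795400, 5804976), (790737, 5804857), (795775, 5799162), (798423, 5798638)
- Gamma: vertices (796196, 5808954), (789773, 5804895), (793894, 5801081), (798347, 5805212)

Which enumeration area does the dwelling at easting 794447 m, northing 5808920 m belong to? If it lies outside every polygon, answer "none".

Cast a ray rightward from (794447, 5808920). For each polygon, the edges (by vertex number in listed order) whose endpoints lie on opposite sides of northing = 5808920, where each meets that height, and whether that is right or left of the point:
Mu: 1–2 at easting≈793421.4 (left), 7–1 at easting≈793469.4 (left) → 0 crossings.
Beta: no edge straddles that height → 0 crossings.
Theta: no edge straddles that height → 0 crossings.
Iota: no edge straddles that height → 0 crossings.
Alpha: no edge straddles that height → 0 crossings.
Gamma: 1–2 at easting≈796142.2 (right), 4–1 at easting≈796215.5 (right) → 2 crossings.
All counts are even, so the point lies outside every listed polygon.

none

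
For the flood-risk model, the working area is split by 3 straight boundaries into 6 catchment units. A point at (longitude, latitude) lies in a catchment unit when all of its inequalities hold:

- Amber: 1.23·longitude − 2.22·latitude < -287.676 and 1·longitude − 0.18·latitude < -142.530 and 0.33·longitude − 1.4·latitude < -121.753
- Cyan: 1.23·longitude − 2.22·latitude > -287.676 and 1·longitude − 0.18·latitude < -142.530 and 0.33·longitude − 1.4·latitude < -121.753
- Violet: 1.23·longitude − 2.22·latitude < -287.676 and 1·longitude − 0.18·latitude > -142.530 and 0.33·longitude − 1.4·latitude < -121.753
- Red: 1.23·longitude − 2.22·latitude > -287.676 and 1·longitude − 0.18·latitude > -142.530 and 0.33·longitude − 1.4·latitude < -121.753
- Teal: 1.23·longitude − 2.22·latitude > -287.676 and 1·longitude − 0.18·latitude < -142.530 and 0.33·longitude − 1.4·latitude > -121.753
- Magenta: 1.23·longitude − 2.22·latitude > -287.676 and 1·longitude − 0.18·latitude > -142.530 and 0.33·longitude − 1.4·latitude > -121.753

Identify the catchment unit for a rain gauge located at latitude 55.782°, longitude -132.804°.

Cyan

1.23·-132.804 − 2.22·55.782 = -287.185, which is > -287.676
1·-132.804 − 0.18·55.782 = -142.845, which is < -142.530
0.33·-132.804 − 1.4·55.782 = -121.920, which is < -121.753
This sign pattern matches Cyan.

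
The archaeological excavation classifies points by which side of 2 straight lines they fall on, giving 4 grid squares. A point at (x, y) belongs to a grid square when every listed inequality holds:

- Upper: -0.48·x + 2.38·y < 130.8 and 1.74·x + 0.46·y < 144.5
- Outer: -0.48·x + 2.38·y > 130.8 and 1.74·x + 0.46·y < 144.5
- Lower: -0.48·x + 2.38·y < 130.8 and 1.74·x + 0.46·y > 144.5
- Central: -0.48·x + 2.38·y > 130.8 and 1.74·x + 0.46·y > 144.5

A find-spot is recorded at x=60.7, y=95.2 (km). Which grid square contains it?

Central

-0.48·60.7 + 2.38·95.2 = 197.440, which is > 130.8
1.74·60.7 + 0.46·95.2 = 149.410, which is > 144.5
This sign pattern matches Central.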